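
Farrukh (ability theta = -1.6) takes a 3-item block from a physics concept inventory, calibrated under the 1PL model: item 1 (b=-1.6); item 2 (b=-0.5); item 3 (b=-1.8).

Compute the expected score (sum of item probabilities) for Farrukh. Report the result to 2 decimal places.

P(theta) = 1 / (1 + exp(−(theta − b)))
P_1 = 1/(1+e^{0.0000}) = 0.5000
P_2 = 1/(1+e^{1.1000}) = 0.2497
P_3 = 1/(1+e^{-0.2000}) = 0.5498
E[score] = 0.5000 + 0.2497 + 0.5498 = 1.2996

1.30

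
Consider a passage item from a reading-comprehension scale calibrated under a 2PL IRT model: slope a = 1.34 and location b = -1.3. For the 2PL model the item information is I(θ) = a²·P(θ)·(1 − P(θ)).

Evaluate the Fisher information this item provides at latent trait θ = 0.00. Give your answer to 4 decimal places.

0.2278

P = 1/(1+e^{-1.7420}) = 0.8509
P(1−P) = 0.8509 × 0.1491 = 0.1268
I = a² × P(1−P) = 1.34² × 0.1268 = 0.22775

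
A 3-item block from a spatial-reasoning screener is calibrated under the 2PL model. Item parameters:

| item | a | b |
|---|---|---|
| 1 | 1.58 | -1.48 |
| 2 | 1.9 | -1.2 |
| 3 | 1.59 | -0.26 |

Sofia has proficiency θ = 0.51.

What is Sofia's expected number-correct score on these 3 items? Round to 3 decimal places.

P(θ) = 1 / (1 + exp(−a(θ − b)))
P_1 = 1/(1+e^{-3.1442}) = 0.9587
P_2 = 1/(1+e^{-3.2490}) = 0.9626
P_3 = 1/(1+e^{-1.2243}) = 0.7728
E[score] = 0.9587 + 0.9626 + 0.7728 = 2.6941

2.694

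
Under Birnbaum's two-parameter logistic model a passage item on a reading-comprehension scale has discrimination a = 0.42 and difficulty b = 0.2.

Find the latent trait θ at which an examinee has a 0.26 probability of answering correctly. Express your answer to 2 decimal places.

-2.29

P(θ) = 1 / (1 + exp(−a(θ − b)))
logit = ln(0.2600/0.7400) = -1.0460
θ = b + logit/(a) = 0.2 + (-1.0460)/0.4200 = -2.2904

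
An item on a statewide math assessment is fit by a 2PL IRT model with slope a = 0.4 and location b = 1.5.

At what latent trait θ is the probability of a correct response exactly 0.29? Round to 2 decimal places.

P(θ) = 1 / (1 + exp(−a(θ − b)))
logit = ln(0.2900/0.7100) = -0.8954
θ = b + logit/(a) = 1.5 + (-0.8954)/0.4000 = -0.7385

-0.74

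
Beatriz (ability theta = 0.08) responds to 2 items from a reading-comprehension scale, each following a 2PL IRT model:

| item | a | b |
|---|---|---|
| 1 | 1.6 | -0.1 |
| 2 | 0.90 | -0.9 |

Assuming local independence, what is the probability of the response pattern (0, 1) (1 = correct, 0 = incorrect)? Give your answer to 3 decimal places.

P(theta) = 1 / (1 + exp(−a(theta − b)))
P_1 = 1/(1+e^{-0.2880}) = 0.5715
P_2 = 1/(1+e^{-0.8820}) = 0.7072
L = (1−P_1) × P_2 = 0.4285 × 0.7072 = 0.30305

0.303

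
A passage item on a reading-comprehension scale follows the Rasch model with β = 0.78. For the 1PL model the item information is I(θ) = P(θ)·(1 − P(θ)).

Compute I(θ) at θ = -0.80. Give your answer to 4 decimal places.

0.1416

P = 1/(1+e^{1.5800}) = 0.1708
P(1−P) = 0.1708 × 0.8292 = 0.1416
I = P(1−P) = 0.14162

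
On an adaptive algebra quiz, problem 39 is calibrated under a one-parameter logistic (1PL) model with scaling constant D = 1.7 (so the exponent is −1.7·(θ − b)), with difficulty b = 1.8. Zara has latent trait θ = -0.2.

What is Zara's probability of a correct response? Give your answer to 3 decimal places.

P(θ) = 1 / (1 + exp(−D·(θ − b)))
Exponent: 1.7 × (-0.2 − 1.8) = -3.4000
1/(1 + e^{3.4000}) = 0.0323
P = 0.0323

0.032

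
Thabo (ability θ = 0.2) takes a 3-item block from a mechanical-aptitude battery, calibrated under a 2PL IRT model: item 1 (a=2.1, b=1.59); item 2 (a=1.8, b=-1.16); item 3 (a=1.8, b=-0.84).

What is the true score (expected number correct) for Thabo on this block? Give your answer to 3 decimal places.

1.838

P(θ) = 1 / (1 + exp(−a(θ − b)))
P_1 = 1/(1+e^{2.9190}) = 0.0512
P_2 = 1/(1+e^{-2.4480}) = 0.9204
P_3 = 1/(1+e^{-1.8720}) = 0.8667
E[score] = 0.0512 + 0.9204 + 0.8667 = 1.8383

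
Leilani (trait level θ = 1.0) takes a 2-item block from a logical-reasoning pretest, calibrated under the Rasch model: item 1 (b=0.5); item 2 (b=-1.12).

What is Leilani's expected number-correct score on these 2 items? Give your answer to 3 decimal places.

P(θ) = 1 / (1 + exp(−(θ − b)))
P_1 = 1/(1+e^{-0.5000}) = 0.6225
P_2 = 1/(1+e^{-2.1200}) = 0.8928
E[score] = 0.6225 + 0.8928 = 1.5153

1.515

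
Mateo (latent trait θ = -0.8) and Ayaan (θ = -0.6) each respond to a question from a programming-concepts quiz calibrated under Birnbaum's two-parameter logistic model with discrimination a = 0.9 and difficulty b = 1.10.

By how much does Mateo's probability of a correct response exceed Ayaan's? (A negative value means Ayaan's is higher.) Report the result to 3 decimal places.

P(θ) = 1 / (1 + exp(−a(θ − b)))
P(Mateo) = 0.1532  [exponent -1.7100]
P(Ayaan) = 0.1780  [exponent -1.5300]
Difference = 0.1532 − 0.1780 = -0.0248

-0.025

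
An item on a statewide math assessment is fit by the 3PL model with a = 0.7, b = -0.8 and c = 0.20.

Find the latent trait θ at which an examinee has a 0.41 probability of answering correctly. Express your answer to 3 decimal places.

P(θ) = c + (1 − c) · 1 / (1 + exp(−a(θ − b)))
Remove guessing floor: (0.41 − 0.20)/(1 − 0.20) = 0.2625
logit = ln(0.2625/0.7375) = -1.0330
θ = b + logit/(a) = -0.8 + (-1.0330)/0.7000 = -2.2757

-2.276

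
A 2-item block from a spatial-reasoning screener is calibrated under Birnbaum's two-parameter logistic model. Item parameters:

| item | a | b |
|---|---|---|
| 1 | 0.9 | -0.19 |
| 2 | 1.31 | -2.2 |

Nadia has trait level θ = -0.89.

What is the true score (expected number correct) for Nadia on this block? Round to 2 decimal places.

P(θ) = 1 / (1 + exp(−a(θ − b)))
P_1 = 1/(1+e^{0.6300}) = 0.3475
P_2 = 1/(1+e^{-1.7161}) = 0.8476
E[score] = 0.3475 + 0.8476 = 1.1951

1.20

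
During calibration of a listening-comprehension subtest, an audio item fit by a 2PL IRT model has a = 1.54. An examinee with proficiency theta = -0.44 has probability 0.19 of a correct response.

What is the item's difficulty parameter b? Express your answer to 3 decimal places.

P(theta) = 1 / (1 + exp(−a(theta − b)))
logit(0.19) = ln(0.19/0.81) = -1.4500
b = theta − logit/(a) = -0.44 − (-1.4500)/1.5400 = 0.5016

0.502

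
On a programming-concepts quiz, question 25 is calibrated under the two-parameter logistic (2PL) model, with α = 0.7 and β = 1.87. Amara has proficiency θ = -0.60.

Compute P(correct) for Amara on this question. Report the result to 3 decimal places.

P(θ) = 1 / (1 + exp(−α(θ − β)))
Exponent: 0.7 × (-0.60 − 1.87) = -1.7290
1/(1 + e^{1.7290}) = 0.1507

0.151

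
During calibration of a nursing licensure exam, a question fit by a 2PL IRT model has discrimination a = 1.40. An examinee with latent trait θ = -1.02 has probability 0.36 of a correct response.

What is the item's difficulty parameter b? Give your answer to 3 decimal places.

-0.609

P(θ) = 1 / (1 + exp(−a(θ − b)))
logit(0.36) = ln(0.36/0.64) = -0.5754
b = θ − logit/(a) = -1.02 − (-0.5754)/1.4000 = -0.6090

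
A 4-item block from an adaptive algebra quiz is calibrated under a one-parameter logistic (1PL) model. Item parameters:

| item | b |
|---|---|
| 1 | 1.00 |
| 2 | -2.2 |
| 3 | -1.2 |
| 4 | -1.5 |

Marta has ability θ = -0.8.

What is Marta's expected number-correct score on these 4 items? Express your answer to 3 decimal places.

P(θ) = 1 / (1 + exp(−(θ − b)))
P_1 = 1/(1+e^{1.8000}) = 0.1419
P_2 = 1/(1+e^{-1.4000}) = 0.8022
P_3 = 1/(1+e^{-0.4000}) = 0.5987
P_4 = 1/(1+e^{-0.7000}) = 0.6682
E[score] = 0.1419 + 0.8022 + 0.5987 + 0.6682 = 2.2109

2.211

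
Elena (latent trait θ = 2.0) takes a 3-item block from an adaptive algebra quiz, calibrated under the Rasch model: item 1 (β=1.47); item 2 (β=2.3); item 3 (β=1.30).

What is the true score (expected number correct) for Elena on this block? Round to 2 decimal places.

1.72

P(θ) = 1 / (1 + exp(−(θ − β)))
P_1 = 1/(1+e^{-0.5300}) = 0.6295
P_2 = 1/(1+e^{0.3000}) = 0.4256
P_3 = 1/(1+e^{-0.7000}) = 0.6682
E[score] = 0.6295 + 0.4256 + 0.6682 = 1.7232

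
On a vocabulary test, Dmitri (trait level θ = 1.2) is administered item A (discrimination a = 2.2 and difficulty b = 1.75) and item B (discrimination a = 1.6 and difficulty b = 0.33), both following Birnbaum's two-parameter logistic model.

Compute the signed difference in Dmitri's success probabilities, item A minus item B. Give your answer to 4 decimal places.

P(θ) = 1 / (1 + exp(−a(θ − b)))
P_A = 0.2297
P_B = 0.8009
P_A − P_B = -0.5712

-0.5712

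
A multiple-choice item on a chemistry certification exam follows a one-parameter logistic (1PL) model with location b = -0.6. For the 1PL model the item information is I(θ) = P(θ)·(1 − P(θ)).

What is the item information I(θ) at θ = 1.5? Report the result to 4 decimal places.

P = 1/(1+e^{-2.1000}) = 0.8909
P(1−P) = 0.8909 × 0.1091 = 0.0972
I = P(1−P) = 0.09719

0.0972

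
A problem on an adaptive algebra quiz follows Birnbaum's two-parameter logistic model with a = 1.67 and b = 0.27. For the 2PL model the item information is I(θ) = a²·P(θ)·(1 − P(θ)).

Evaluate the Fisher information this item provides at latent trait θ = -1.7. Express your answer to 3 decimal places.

P = 1/(1+e^{3.2899}) = 0.0359
P(1−P) = 0.0359 × 0.9641 = 0.0346
I = a² × P(1−P) = 1.67² × 0.0346 = 0.09658

0.097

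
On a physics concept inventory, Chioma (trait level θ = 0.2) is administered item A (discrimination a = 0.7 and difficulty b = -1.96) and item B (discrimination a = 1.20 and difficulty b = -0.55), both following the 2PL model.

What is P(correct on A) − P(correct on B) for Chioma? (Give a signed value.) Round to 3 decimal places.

0.108

P(θ) = 1 / (1 + exp(−a(θ − b)))
P_A = 0.8194
P_B = 0.7109
P_A − P_B = 0.1084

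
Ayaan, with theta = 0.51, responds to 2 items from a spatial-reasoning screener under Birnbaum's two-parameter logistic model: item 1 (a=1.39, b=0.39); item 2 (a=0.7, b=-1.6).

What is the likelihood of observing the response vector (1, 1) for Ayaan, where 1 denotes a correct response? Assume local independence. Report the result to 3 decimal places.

0.441

P(theta) = 1 / (1 + exp(−a(theta − b)))
P_1 = 1/(1+e^{-0.1668}) = 0.5416
P_2 = 1/(1+e^{-1.4770}) = 0.8141
L = P_1 × P_2 = 0.5416 × 0.8141 = 0.44093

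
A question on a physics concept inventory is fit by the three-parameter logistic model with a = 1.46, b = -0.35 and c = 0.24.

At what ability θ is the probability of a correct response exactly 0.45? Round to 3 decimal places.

P(θ) = c + (1 − c) · 1 / (1 + exp(−a(θ − b)))
Remove guessing floor: (0.45 − 0.24)/(1 − 0.24) = 0.2763
logit = ln(0.2763/0.7237) = -0.9628
θ = b + logit/(a) = -0.35 + (-0.9628)/1.4600 = -1.0095

-1.009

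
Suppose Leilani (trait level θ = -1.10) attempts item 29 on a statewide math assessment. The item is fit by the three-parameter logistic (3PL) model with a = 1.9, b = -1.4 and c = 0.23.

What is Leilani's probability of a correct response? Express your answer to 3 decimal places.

P(θ) = c + (1 − c) · 1 / (1 + exp(−a(θ − b)))
Exponent: 1.9 × (-1.10 − (-1.4)) = 0.5700
1/(1 + e^{-0.5700}) = 0.6388
P = 0.23 + 0.77 × 0.6388 = 0.7218

0.722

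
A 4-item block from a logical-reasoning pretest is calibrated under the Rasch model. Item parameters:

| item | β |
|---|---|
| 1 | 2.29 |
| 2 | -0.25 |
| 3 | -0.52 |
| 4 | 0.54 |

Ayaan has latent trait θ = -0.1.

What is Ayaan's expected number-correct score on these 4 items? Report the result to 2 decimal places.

P(θ) = 1 / (1 + exp(−(θ − β)))
P_1 = 1/(1+e^{2.3900}) = 0.0839
P_2 = 1/(1+e^{-0.1500}) = 0.5374
P_3 = 1/(1+e^{-0.4200}) = 0.6035
P_4 = 1/(1+e^{0.6400}) = 0.3452
E[score] = 0.0839 + 0.5374 + 0.6035 + 0.3452 = 1.5701

1.57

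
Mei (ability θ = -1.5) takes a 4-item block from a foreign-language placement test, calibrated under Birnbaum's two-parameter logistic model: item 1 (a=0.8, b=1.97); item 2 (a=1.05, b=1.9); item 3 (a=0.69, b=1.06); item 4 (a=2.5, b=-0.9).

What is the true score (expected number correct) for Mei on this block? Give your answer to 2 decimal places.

P(θ) = 1 / (1 + exp(−a(θ − b)))
P_1 = 1/(1+e^{2.7760}) = 0.0586
P_2 = 1/(1+e^{3.5700}) = 0.0274
P_3 = 1/(1+e^{1.7664}) = 0.1460
P_4 = 1/(1+e^{1.5000}) = 0.1824
E[score] = 0.0586 + 0.0274 + 0.1460 + 0.1824 = 0.4144

0.41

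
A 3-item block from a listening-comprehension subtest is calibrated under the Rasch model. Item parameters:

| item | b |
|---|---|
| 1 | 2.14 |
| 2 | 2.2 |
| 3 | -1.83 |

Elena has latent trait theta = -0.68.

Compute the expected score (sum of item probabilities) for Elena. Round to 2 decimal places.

0.87

P(theta) = 1 / (1 + exp(−(theta − b)))
P_1 = 1/(1+e^{2.8200}) = 0.0563
P_2 = 1/(1+e^{2.8800}) = 0.0532
P_3 = 1/(1+e^{-1.1500}) = 0.7595
E[score] = 0.0563 + 0.0532 + 0.7595 = 0.8689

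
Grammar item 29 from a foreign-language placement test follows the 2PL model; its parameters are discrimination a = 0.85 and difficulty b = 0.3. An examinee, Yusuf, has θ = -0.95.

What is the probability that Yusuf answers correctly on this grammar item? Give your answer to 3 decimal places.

0.257

P(θ) = 1 / (1 + exp(−a(θ − b)))
Exponent: 0.85 × (-0.95 − 0.3) = -1.0625
1/(1 + e^{1.0625}) = 0.2568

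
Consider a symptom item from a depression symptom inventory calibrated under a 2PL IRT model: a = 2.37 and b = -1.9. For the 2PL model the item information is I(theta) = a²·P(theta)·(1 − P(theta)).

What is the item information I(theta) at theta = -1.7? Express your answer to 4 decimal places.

1.3282

P = 1/(1+e^{-0.4740}) = 0.6163
P(1−P) = 0.6163 × 0.3837 = 0.2365
I = a² × P(1−P) = 2.37² × 0.2365 = 1.32821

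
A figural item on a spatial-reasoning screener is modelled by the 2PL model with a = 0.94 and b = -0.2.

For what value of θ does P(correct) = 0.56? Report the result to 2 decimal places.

0.06

P(θ) = 1 / (1 + exp(−a(θ − b)))
logit = ln(0.5600/0.4400) = 0.2412
θ = b + logit/(a) = -0.2 + 0.2412/0.9400 = 0.0566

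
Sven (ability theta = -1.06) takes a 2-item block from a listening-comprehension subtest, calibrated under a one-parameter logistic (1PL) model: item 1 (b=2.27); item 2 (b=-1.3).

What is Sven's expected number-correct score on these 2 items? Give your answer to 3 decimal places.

P(theta) = 1 / (1 + exp(−(theta − b)))
P_1 = 1/(1+e^{3.3300}) = 0.0346
P_2 = 1/(1+e^{-0.2400}) = 0.5597
E[score] = 0.0346 + 0.5597 = 0.5943

0.594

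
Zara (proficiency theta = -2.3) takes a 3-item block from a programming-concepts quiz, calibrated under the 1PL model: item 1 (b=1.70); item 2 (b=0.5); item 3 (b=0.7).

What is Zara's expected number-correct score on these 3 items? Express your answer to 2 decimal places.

P(theta) = 1 / (1 + exp(−(theta − b)))
P_1 = 1/(1+e^{4.0000}) = 0.0180
P_2 = 1/(1+e^{2.8000}) = 0.0573
P_3 = 1/(1+e^{3.0000}) = 0.0474
E[score] = 0.0180 + 0.0573 + 0.0474 = 0.1227

0.12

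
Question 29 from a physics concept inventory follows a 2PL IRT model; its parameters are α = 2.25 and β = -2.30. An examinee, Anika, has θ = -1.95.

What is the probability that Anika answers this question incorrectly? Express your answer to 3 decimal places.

0.313

P(θ) = 1 / (1 + exp(−α(θ − β)))
Exponent: 2.25 × (-1.95 − (-2.30)) = 0.7875
1/(1 + e^{-0.7875}) = 0.6873
P(incorrect) = 1 − 0.6873 = 0.3127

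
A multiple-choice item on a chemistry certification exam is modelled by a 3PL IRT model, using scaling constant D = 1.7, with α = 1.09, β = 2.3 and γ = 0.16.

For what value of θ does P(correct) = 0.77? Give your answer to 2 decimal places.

P(θ) = γ + (1 − γ) · 1 / (1 + exp(−D·α(θ − β)))
Remove guessing floor: (0.77 − 0.16)/(1 − 0.16) = 0.7262
logit = ln(0.7262/0.2738) = 0.9754
θ = β + logit/(1.7·α) = 2.3 + 0.9754/1.8530 = 2.8264

2.83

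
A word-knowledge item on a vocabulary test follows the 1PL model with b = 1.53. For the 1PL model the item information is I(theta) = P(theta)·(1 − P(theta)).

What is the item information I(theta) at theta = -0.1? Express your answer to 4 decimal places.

P = 1/(1+e^{1.6300}) = 0.1638
P(1−P) = 0.1638 × 0.8362 = 0.1370
I = P(1−P) = 0.13699

0.1370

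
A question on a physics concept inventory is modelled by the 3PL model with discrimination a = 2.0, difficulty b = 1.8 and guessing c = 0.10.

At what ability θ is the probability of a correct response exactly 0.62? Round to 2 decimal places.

1.96

P(θ) = c + (1 − c) · 1 / (1 + exp(−a(θ − b)))
Remove guessing floor: (0.62 − 0.10)/(1 − 0.10) = 0.5778
logit = ln(0.5778/0.4222) = 0.3137
θ = b + logit/(a) = 1.8 + 0.3137/2.0000 = 1.9568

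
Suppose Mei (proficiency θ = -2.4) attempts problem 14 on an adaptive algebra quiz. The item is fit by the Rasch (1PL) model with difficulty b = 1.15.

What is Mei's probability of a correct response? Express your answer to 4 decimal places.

P(θ) = 1 / (1 + exp(−(θ − b)))
Exponent: (-2.4 − 1.15) = -3.5500
1/(1 + e^{3.5500}) = 0.0279
P = 0.0279

0.0279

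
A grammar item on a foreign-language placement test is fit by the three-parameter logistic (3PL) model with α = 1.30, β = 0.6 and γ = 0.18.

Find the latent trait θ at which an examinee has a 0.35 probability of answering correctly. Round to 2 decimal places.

P(θ) = γ + (1 − γ) · 1 / (1 + exp(−α(θ − β)))
Remove guessing floor: (0.35 − 0.18)/(1 − 0.18) = 0.2073
logit = ln(0.2073/0.7927) = -1.3412
θ = β + logit/(α) = 0.6 + (-1.3412)/1.3000 = -0.4317

-0.43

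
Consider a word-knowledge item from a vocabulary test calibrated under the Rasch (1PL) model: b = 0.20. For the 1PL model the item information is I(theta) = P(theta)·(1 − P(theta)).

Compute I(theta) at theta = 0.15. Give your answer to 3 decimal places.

0.250

P = 1/(1+e^{0.0500}) = 0.4875
P(1−P) = 0.4875 × 0.5125 = 0.2498
I = P(1−P) = 0.24984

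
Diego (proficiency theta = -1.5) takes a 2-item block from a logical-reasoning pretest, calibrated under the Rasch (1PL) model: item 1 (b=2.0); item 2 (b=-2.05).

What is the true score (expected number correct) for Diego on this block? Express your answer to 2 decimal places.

0.66

P(theta) = 1 / (1 + exp(−(theta − b)))
P_1 = 1/(1+e^{3.5000}) = 0.0293
P_2 = 1/(1+e^{-0.5500}) = 0.6341
E[score] = 0.0293 + 0.6341 = 0.6634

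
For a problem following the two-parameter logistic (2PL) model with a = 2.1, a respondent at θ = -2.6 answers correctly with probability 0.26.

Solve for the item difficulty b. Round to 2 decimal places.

-2.10

P(θ) = 1 / (1 + exp(−a(θ − b)))
logit(0.26) = ln(0.26/0.74) = -1.0460
b = θ − logit/(a) = -2.6 − (-1.0460)/2.1000 = -2.1019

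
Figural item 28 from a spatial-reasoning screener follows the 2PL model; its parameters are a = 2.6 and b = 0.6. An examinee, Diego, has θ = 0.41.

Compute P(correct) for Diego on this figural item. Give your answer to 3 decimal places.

P(θ) = 1 / (1 + exp(−a(θ − b)))
Exponent: 2.6 × (0.41 − 0.6) = -0.4940
1/(1 + e^{0.4940}) = 0.3790

0.379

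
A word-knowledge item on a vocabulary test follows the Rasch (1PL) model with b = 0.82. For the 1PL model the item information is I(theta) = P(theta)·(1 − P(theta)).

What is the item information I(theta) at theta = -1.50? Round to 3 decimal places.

0.081

P = 1/(1+e^{2.3200}) = 0.0895
P(1−P) = 0.0895 × 0.9105 = 0.0815
I = P(1−P) = 0.08147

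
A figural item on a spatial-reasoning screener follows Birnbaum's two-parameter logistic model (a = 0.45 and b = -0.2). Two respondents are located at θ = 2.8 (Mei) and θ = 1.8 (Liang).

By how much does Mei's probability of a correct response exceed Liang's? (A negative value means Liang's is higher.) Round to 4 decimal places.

P(θ) = 1 / (1 + exp(−a(θ − b)))
P(Mei) = 0.7941  [exponent 1.3500]
P(Liang) = 0.7109  [exponent 0.9000]
Difference = 0.7941 − 0.7109 = 0.0832

0.0832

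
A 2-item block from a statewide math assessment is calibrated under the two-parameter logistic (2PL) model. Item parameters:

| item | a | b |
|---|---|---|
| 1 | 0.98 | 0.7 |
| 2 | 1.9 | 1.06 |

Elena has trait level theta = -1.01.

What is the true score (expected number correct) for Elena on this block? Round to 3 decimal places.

P(theta) = 1 / (1 + exp(−a(theta − b)))
P_1 = 1/(1+e^{1.6758}) = 0.1577
P_2 = 1/(1+e^{3.9330}) = 0.0192
E[score] = 0.1577 + 0.0192 = 0.1769

0.177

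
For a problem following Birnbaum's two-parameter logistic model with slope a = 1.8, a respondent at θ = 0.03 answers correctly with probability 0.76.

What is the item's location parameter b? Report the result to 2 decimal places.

-0.61

P(θ) = 1 / (1 + exp(−a(θ − b)))
logit(0.76) = ln(0.76/0.24) = 1.1527
b = θ − logit/(a) = 0.03 − 1.1527/1.8000 = -0.6104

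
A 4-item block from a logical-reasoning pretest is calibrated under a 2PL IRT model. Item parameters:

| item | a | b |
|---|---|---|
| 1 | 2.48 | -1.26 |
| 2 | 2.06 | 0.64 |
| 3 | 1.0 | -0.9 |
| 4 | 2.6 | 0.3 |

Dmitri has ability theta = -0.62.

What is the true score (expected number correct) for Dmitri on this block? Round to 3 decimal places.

P(theta) = 1 / (1 + exp(−a(theta − b)))
P_1 = 1/(1+e^{-1.5872}) = 0.8302
P_2 = 1/(1+e^{2.5956}) = 0.0694
P_3 = 1/(1+e^{-0.2800}) = 0.5695
P_4 = 1/(1+e^{2.3920}) = 0.0838
E[score] = 0.8302 + 0.0694 + 0.5695 + 0.0838 = 1.5530

1.553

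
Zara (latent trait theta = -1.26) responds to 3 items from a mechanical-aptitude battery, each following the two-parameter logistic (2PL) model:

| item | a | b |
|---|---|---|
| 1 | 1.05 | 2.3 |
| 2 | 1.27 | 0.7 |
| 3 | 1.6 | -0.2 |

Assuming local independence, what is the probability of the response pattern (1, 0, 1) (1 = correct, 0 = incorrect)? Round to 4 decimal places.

P(theta) = 1 / (1 + exp(−a(theta − b)))
P_1 = 1/(1+e^{3.7380}) = 0.0232
P_2 = 1/(1+e^{2.4892}) = 0.0766
P_3 = 1/(1+e^{1.6960}) = 0.1550
L = P_1 × (1−P_2) × P_3 = 0.0232 × 0.9234 × 0.1550 = 0.00333

0.0033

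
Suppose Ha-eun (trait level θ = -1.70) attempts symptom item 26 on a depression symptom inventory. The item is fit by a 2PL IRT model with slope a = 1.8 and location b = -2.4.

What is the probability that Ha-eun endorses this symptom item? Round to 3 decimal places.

P(θ) = 1 / (1 + exp(−a(θ − b)))
Exponent: 1.8 × (-1.70 − (-2.4)) = 1.2600
1/(1 + e^{-1.2600}) = 0.7790

0.779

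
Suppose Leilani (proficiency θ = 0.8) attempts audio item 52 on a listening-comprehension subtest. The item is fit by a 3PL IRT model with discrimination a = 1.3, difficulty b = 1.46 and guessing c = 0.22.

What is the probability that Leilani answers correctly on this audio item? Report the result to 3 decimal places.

0.452

P(θ) = c + (1 − c) · 1 / (1 + exp(−a(θ − b)))
Exponent: 1.3 × (0.8 − 1.46) = -0.8580
1/(1 + e^{0.8580}) = 0.2978
P = 0.22 + 0.78 × 0.2978 = 0.4523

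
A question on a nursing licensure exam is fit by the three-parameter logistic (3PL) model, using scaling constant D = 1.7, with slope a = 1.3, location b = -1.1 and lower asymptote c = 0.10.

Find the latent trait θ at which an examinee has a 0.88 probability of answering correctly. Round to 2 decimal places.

-0.25

P(θ) = c + (1 − c) · 1 / (1 + exp(−D·a(θ − b)))
Remove guessing floor: (0.88 − 0.10)/(1 − 0.10) = 0.8667
logit = ln(0.8667/0.1333) = 1.8718
θ = b + logit/(1.7·a) = -1.1 + 1.8718/2.2100 = -0.2530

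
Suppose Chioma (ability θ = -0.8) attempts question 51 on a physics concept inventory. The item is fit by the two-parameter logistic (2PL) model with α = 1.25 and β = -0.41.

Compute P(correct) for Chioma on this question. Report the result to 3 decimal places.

P(θ) = 1 / (1 + exp(−α(θ − β)))
Exponent: 1.25 × (-0.8 − (-0.41)) = -0.4875
1/(1 + e^{0.4875}) = 0.3805

0.380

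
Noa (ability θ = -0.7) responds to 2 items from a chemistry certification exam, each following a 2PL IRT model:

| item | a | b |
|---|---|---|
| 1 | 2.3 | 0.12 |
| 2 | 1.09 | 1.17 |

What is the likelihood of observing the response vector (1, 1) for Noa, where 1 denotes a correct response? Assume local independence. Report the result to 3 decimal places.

0.015

P(θ) = 1 / (1 + exp(−a(θ − b)))
P_1 = 1/(1+e^{1.8860}) = 0.1317
P_2 = 1/(1+e^{2.0383}) = 0.1152
L = P_1 × P_2 = 0.1317 × 0.1152 = 0.01518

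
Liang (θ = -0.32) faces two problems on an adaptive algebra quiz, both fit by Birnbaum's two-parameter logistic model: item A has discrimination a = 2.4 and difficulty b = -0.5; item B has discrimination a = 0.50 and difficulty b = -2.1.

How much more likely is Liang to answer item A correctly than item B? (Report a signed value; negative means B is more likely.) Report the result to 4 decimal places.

-0.1025

P(θ) = 1 / (1 + exp(−a(θ − b)))
P_A = 0.6064
P_B = 0.7089
P_A − P_B = -0.1025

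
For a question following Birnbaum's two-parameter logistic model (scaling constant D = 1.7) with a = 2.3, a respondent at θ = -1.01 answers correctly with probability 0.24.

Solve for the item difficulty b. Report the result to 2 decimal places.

P(θ) = 1 / (1 + exp(−D·a(θ − b)))
logit(0.24) = ln(0.24/0.76) = -1.1527
b = θ − logit/(1.7·a) = -1.01 − (-1.1527)/3.9100 = -0.7152

-0.72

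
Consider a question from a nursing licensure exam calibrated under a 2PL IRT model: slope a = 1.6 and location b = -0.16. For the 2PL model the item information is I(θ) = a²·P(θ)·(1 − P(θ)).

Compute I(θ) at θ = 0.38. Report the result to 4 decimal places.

0.5340

P = 1/(1+e^{-0.8640}) = 0.7035
P(1−P) = 0.7035 × 0.2965 = 0.2086
I = a² × P(1−P) = 1.6² × 0.2086 = 0.53399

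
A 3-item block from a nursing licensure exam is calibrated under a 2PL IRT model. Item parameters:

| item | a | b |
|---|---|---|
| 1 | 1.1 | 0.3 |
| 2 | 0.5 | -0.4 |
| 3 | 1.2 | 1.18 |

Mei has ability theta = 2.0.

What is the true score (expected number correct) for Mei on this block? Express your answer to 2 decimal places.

2.36

P(theta) = 1 / (1 + exp(−a(theta − b)))
P_1 = 1/(1+e^{-1.8700}) = 0.8665
P_2 = 1/(1+e^{-1.2000}) = 0.7685
P_3 = 1/(1+e^{-0.9840}) = 0.7279
E[score] = 0.8665 + 0.7685 + 0.7279 = 2.3629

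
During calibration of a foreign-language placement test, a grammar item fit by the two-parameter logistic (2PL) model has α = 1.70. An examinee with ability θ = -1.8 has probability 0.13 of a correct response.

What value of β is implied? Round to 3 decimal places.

-0.682

P(θ) = 1 / (1 + exp(−α(θ − β)))
logit(0.13) = ln(0.13/0.87) = -1.9010
β = θ − logit/(α) = -1.8 − (-1.9010)/1.7000 = -0.6818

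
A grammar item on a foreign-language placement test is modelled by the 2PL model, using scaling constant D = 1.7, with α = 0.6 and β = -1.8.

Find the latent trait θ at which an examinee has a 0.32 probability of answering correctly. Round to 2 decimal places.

-2.54

P(θ) = 1 / (1 + exp(−D·α(θ − β)))
logit = ln(0.3200/0.6800) = -0.7538
θ = β + logit/(1.7·α) = -1.8 + (-0.7538)/1.0200 = -2.5390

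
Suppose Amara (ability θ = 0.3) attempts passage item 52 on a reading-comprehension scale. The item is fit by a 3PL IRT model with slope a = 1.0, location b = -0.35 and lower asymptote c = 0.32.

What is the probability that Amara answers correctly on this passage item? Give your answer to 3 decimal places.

0.767

P(θ) = c + (1 − c) · 1 / (1 + exp(−a(θ − b)))
Exponent: 1.0 × (0.3 − (-0.35)) = 0.6500
1/(1 + e^{-0.6500}) = 0.6570
P = 0.32 + 0.68 × 0.6570 = 0.7668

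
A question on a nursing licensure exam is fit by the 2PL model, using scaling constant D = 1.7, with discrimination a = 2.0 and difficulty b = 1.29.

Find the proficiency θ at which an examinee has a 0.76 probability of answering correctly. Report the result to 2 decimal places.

1.63

P(θ) = 1 / (1 + exp(−D·a(θ − b)))
logit = ln(0.7600/0.2400) = 1.1527
θ = b + logit/(1.7·a) = 1.29 + 1.1527/3.4000 = 1.6290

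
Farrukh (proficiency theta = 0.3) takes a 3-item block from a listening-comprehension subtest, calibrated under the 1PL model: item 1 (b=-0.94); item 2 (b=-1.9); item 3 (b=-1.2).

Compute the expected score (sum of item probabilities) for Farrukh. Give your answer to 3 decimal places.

2.493

P(theta) = 1 / (1 + exp(−(theta − b)))
P_1 = 1/(1+e^{-1.2400}) = 0.7756
P_2 = 1/(1+e^{-2.2000}) = 0.9002
P_3 = 1/(1+e^{-1.5000}) = 0.8176
E[score] = 0.7756 + 0.9002 + 0.8176 = 2.4934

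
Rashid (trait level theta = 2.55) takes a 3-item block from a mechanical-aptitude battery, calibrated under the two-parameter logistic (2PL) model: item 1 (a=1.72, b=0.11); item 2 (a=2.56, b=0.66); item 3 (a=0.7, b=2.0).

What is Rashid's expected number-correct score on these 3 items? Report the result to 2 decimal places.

P(theta) = 1 / (1 + exp(−a(theta − b)))
P_1 = 1/(1+e^{-4.1968}) = 0.9852
P_2 = 1/(1+e^{-4.8384}) = 0.9921
P_3 = 1/(1+e^{-0.3850}) = 0.5951
E[score] = 0.9852 + 0.9921 + 0.5951 = 2.5724

2.57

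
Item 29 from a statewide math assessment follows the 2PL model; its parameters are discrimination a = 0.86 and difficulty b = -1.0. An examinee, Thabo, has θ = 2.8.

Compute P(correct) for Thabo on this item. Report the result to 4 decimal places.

0.9633

P(θ) = 1 / (1 + exp(−a(θ − b)))
Exponent: 0.86 × (2.8 − (-1.0)) = 3.2680
1/(1 + e^{-3.2680}) = 0.9633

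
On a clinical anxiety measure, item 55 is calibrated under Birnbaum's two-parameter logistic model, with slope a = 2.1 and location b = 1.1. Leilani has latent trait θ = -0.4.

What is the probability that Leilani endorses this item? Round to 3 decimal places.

0.041

P(θ) = 1 / (1 + exp(−a(θ − b)))
Exponent: 2.1 × (-0.4 − 1.1) = -3.1500
1/(1 + e^{3.1500}) = 0.0411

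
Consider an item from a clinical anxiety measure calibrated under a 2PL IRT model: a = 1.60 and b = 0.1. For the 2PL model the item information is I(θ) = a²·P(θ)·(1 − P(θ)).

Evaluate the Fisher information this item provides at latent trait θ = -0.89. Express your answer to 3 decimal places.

0.362

P = 1/(1+e^{1.5840}) = 0.1702
P(1−P) = 0.1702 × 0.8298 = 0.1413
I = a² × P(1−P) = 1.60² × 0.1413 = 0.36160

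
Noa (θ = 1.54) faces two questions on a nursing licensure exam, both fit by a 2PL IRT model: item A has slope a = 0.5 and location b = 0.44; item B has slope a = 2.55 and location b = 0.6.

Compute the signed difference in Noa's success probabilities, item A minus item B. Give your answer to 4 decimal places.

-0.2825

P(θ) = 1 / (1 + exp(−a(θ − b)))
P_A = 0.6341
P_B = 0.9166
P_A − P_B = -0.2825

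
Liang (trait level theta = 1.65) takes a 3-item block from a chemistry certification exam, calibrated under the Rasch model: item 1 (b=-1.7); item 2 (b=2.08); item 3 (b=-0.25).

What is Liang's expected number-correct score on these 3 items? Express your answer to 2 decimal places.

2.23

P(theta) = 1 / (1 + exp(−(theta − b)))
P_1 = 1/(1+e^{-3.3500}) = 0.9661
P_2 = 1/(1+e^{0.4300}) = 0.3941
P_3 = 1/(1+e^{-1.9000}) = 0.8699
E[score] = 0.9661 + 0.3941 + 0.8699 = 2.2301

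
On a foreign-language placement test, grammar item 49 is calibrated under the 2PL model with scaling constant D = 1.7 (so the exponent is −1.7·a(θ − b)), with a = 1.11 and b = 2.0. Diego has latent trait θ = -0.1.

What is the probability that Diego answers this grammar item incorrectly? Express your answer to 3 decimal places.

P(θ) = 1 / (1 + exp(−D·a(θ − b)))
Exponent: 1.7 × 1.11 × (-0.1 − 2.0) = -3.9627
1/(1 + e^{3.9627}) = 0.0187
P = 0.0187
P(incorrect) = 1 − 0.0187 = 0.9813

0.981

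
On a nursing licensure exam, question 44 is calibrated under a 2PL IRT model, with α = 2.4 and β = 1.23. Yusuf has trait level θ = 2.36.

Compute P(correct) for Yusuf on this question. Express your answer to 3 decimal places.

P(θ) = 1 / (1 + exp(−α(θ − β)))
Exponent: 2.4 × (2.36 − 1.23) = 2.7120
1/(1 + e^{-2.7120}) = 0.9377

0.938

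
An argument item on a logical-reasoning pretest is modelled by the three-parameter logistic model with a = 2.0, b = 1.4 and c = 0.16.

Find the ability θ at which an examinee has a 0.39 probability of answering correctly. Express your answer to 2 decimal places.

P(θ) = c + (1 − c) · 1 / (1 + exp(−a(θ − b)))
Remove guessing floor: (0.39 − 0.16)/(1 − 0.16) = 0.2738
logit = ln(0.2738/0.7262) = -0.9754
θ = b + logit/(a) = 1.4 + (-0.9754)/2.0000 = 0.9123

0.91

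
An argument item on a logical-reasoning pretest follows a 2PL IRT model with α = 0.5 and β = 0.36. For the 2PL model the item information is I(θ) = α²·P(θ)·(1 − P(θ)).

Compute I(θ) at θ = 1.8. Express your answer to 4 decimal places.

P = 1/(1+e^{-0.7200}) = 0.6726
P(1−P) = 0.6726 × 0.3274 = 0.2202
I = α² × P(1−P) = 0.5² × 0.2202 = 0.05505

0.0551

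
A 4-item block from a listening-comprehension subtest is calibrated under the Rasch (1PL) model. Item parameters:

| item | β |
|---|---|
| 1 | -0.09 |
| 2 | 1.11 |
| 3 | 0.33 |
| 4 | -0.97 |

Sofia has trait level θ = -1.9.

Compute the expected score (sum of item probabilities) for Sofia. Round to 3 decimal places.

0.568

P(θ) = 1 / (1 + exp(−(θ − β)))
P_1 = 1/(1+e^{1.8100}) = 0.1406
P_2 = 1/(1+e^{3.0100}) = 0.0470
P_3 = 1/(1+e^{2.2300}) = 0.0971
P_4 = 1/(1+e^{0.9300}) = 0.2829
E[score] = 0.1406 + 0.0470 + 0.0971 + 0.2829 = 0.5676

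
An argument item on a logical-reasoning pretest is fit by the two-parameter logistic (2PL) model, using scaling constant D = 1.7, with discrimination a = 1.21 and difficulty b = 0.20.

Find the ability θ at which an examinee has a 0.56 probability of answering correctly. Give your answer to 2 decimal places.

P(θ) = 1 / (1 + exp(−D·a(θ − b)))
logit = ln(0.5600/0.4400) = 0.2412
θ = b + logit/(1.7·a) = 0.20 + 0.2412/2.0570 = 0.3172

0.32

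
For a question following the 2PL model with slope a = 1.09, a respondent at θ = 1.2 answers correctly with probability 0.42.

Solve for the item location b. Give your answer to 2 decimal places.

1.50

P(θ) = 1 / (1 + exp(−a(θ − b)))
logit(0.42) = ln(0.42/0.58) = -0.3228
b = θ − logit/(a) = 1.2 − (-0.3228)/1.0900 = 1.4961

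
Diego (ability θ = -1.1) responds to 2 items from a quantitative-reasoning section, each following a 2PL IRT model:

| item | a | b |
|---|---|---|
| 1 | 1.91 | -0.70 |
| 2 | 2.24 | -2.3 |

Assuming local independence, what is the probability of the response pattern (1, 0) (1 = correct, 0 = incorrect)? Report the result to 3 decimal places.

0.020

P(θ) = 1 / (1 + exp(−a(θ − b)))
P_1 = 1/(1+e^{0.7640}) = 0.3178
P_2 = 1/(1+e^{-2.6880}) = 0.9363
L = P_1 × (1−P_2) = 0.3178 × 0.0637 = 0.02024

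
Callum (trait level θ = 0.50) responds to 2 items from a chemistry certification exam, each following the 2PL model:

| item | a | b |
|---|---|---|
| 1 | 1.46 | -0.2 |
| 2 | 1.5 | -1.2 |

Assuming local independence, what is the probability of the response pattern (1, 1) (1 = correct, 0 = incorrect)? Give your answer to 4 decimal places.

0.6821

P(θ) = 1 / (1 + exp(−a(θ − b)))
P_1 = 1/(1+e^{-1.0220}) = 0.7354
P_2 = 1/(1+e^{-2.5500}) = 0.9276
L = P_1 × P_2 = 0.7354 × 0.9276 = 0.68210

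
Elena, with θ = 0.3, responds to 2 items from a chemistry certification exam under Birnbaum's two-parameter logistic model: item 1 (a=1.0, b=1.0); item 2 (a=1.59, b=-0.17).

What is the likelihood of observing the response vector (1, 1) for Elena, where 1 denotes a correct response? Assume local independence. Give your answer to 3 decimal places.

0.225

P(θ) = 1 / (1 + exp(−a(θ − b)))
P_1 = 1/(1+e^{0.7000}) = 0.3318
P_2 = 1/(1+e^{-0.7473}) = 0.6786
L = P_1 × P_2 = 0.3318 × 0.6786 = 0.22516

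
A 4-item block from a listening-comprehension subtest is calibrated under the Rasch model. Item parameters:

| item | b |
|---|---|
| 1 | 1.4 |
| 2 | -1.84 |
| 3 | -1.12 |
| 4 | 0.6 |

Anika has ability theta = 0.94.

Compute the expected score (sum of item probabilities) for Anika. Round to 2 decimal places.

2.80

P(theta) = 1 / (1 + exp(−(theta − b)))
P_1 = 1/(1+e^{0.4600}) = 0.3870
P_2 = 1/(1+e^{-2.7800}) = 0.9416
P_3 = 1/(1+e^{-2.0600}) = 0.8870
P_4 = 1/(1+e^{-0.3400}) = 0.5842
E[score] = 0.3870 + 0.9416 + 0.8870 + 0.5842 = 2.7997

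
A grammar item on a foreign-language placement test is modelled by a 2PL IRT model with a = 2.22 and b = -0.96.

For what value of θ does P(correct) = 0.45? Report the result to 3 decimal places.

P(θ) = 1 / (1 + exp(−a(θ − b)))
logit = ln(0.4500/0.5500) = -0.2007
θ = b + logit/(a) = -0.96 + (-0.2007)/2.2200 = -1.0504

-1.050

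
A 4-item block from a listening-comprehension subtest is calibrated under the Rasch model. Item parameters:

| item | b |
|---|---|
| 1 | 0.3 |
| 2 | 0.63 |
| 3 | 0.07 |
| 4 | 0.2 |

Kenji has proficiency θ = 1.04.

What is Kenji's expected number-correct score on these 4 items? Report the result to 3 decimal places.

P(θ) = 1 / (1 + exp(−(θ − b)))
P_1 = 1/(1+e^{-0.7400}) = 0.6770
P_2 = 1/(1+e^{-0.4100}) = 0.6011
P_3 = 1/(1+e^{-0.9700}) = 0.7251
P_4 = 1/(1+e^{-0.8400}) = 0.6985
E[score] = 0.6770 + 0.6011 + 0.7251 + 0.6985 = 2.7017

2.702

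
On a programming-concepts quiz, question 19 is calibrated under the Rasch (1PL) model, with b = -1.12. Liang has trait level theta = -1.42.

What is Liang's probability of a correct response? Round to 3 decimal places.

P(theta) = 1 / (1 + exp(−(theta − b)))
Exponent: (-1.42 − (-1.12)) = -0.3000
1/(1 + e^{0.3000}) = 0.4256
P = 0.4256

0.426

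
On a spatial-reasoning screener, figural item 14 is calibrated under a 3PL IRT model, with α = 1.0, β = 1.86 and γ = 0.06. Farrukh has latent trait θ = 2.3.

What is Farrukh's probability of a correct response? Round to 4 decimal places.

P(θ) = γ + (1 − γ) · 1 / (1 + exp(−α(θ − β)))
Exponent: 1.0 × (2.3 − 1.86) = 0.4400
1/(1 + e^{-0.4400}) = 0.6083
P = 0.06 + 0.94 × 0.6083 = 0.6318

0.6318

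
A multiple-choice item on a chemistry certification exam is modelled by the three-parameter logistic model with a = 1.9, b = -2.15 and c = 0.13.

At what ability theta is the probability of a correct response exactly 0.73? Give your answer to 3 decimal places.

P(theta) = c + (1 − c) · 1 / (1 + exp(−a(theta − b)))
Remove guessing floor: (0.73 − 0.13)/(1 − 0.13) = 0.6897
logit = ln(0.6897/0.3103) = 0.7985
theta = b + logit/(a) = -2.15 + 0.7985/1.9000 = -1.7297

-1.730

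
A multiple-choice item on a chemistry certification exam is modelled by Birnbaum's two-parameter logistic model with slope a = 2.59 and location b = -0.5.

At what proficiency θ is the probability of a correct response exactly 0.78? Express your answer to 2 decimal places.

-0.01

P(θ) = 1 / (1 + exp(−a(θ − b)))
logit = ln(0.7800/0.2200) = 1.2657
θ = b + logit/(a) = -0.5 + 1.2657/2.5900 = -0.0113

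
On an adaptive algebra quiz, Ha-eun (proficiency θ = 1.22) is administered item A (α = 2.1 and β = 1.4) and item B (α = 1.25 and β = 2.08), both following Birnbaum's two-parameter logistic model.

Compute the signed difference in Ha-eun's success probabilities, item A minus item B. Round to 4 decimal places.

0.1522

P(θ) = 1 / (1 + exp(−α(θ − β)))
P_A = 0.4066
P_B = 0.2545
P_A − P_B = 0.1522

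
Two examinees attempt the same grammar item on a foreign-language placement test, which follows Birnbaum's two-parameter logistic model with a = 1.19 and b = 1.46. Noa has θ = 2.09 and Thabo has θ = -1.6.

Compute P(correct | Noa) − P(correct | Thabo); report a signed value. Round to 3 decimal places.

P(θ) = 1 / (1 + exp(−a(θ − b)))
P(Noa) = 0.6791  [exponent 0.7497]
P(Thabo) = 0.0255  [exponent -3.6414]
Difference = 0.6791 − 0.0255 = 0.6536

0.654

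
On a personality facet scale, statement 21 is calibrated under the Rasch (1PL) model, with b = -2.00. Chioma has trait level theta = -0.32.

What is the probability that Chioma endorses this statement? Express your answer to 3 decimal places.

P(theta) = 1 / (1 + exp(−(theta − b)))
Exponent: (-0.32 − (-2.00)) = 1.6800
1/(1 + e^{-1.6800}) = 0.8429
P = 0.8429

0.843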